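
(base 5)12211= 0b1110100011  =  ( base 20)26b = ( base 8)1643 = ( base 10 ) 931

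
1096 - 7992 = -6896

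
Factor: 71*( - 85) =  - 5^1*17^1*71^1  =  - 6035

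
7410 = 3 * 2470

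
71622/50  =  1432 + 11/25 = 1432.44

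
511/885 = 511/885 =0.58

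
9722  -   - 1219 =10941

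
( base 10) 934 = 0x3A6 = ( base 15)424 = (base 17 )33G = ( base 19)2b3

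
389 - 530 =-141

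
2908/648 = 4+79/162 = 4.49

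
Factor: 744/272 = 2^( - 1)*3^1*17^( - 1) * 31^1 = 93/34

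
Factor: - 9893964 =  - 2^2*3^1*824497^1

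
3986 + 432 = 4418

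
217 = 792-575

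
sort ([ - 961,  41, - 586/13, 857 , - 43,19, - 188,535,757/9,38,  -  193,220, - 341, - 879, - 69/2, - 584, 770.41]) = [ - 961, - 879, - 584, - 341, - 193  , - 188, -586/13, - 43, - 69/2, 19 , 38,41,  757/9,220,535, 770.41, 857 ]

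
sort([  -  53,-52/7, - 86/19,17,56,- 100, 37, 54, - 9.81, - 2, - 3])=[-100 , - 53 ,-9.81, - 52/7 ,-86/19, - 3,-2, 17,37,54,  56]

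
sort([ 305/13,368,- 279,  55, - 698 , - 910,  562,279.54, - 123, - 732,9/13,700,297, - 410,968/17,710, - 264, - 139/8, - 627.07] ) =[ - 910,  -  732, - 698,-627.07,-410, - 279, - 264, - 123, -139/8, 9/13,305/13,55, 968/17,279.54, 297, 368,562,700  ,  710 ] 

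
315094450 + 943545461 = 1258639911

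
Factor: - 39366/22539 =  - 13122/7513 = -2^1 * 3^8*11^(  -  1)*683^( - 1)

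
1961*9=17649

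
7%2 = 1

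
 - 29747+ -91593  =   - 121340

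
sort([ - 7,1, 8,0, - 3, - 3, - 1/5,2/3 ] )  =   [ - 7,-3, - 3, - 1/5,0, 2/3, 1, 8 ] 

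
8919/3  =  2973 = 2973.00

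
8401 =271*31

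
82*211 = 17302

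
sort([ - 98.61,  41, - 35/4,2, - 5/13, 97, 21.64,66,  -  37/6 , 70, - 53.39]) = [ - 98.61, - 53.39, - 35/4, -37/6, - 5/13 , 2,21.64, 41, 66,70 , 97 ] 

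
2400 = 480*5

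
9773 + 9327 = 19100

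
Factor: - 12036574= - 2^1*11^1*101^1*5417^1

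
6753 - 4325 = 2428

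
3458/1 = 3458 = 3458.00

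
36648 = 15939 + 20709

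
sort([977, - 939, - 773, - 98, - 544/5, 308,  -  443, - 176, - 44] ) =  [ - 939, - 773, - 443, - 176, - 544/5, - 98, - 44,308,  977 ]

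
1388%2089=1388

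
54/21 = 2 + 4/7 = 2.57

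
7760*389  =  3018640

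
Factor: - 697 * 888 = - 2^3 * 3^1*17^1*37^1*41^1=- 618936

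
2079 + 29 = 2108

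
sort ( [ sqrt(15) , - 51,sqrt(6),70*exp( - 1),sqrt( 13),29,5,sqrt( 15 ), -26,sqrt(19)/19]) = [ - 51, - 26,sqrt( 19 )/19,sqrt( 6 ), sqrt(13),sqrt( 15),sqrt( 15), 5,70 * exp( - 1),29 ]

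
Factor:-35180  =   - 2^2*5^1 * 1759^1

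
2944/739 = 3+727/739 = 3.98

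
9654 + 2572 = 12226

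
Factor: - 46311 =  - 3^1*43^1*359^1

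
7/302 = 7/302 = 0.02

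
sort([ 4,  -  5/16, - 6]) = [-6,-5/16,4]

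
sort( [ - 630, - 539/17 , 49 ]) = [- 630, - 539/17, 49 ] 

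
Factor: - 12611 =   -  12611^1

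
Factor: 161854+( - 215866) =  - 2^2*3^1 * 7^1*643^1 = - 54012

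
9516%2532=1920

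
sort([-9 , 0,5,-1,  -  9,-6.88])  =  [-9, - 9,-6.88,-1,0,5 ]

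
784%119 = 70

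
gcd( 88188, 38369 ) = 1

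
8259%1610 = 209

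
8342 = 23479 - 15137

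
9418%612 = 238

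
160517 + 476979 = 637496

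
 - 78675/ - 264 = 298 +1/88 =298.01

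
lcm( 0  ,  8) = 0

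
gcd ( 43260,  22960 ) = 140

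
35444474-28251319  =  7193155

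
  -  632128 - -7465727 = 6833599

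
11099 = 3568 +7531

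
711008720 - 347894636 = 363114084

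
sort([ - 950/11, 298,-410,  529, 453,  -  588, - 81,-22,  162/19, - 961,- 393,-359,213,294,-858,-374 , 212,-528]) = [ - 961,-858, - 588,  -  528, - 410, - 393, - 374, -359, - 950/11, - 81, - 22, 162/19 , 212,213,  294, 298, 453, 529]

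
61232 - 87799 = -26567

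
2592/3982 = 1296/1991 = 0.65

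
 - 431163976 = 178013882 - 609177858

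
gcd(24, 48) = 24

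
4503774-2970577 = 1533197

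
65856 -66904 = -1048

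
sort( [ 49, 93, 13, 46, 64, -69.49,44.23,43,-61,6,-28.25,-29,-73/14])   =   [ - 69.49,- 61,-29, -28.25,-73/14, 6, 13, 43, 44.23,46 , 49,64,93 ] 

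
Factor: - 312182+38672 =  - 273510 = - 2^1 * 3^3*5^1*1013^1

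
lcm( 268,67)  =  268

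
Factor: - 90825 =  - 3^1*5^2 * 7^1 * 173^1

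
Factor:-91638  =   - 2^1* 3^3* 1697^1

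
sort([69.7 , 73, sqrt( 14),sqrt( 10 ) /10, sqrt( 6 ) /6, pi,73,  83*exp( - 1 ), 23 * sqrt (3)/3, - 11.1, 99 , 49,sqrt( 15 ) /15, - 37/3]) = [ - 37/3, - 11.1 , sqrt ( 15)/15, sqrt( 10 ) /10,sqrt( 6 ) /6,pi, sqrt( 14),23*sqrt ( 3)/3,  83 * exp( - 1),49,69.7, 73,73, 99]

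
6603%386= 41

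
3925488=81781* 48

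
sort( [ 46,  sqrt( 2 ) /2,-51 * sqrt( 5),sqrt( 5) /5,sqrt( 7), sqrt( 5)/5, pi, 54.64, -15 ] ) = [ -51 * sqrt(5),-15, sqrt( 5 ) /5,sqrt( 5)/5,sqrt( 2 )/2, sqrt ( 7 ),pi, 46, 54.64 ]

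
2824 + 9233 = 12057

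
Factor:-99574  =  -2^1*49787^1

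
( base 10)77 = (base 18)45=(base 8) 115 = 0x4d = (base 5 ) 302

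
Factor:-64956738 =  - 2^1*3^1*7^1*11^1*23^1*6113^1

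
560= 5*112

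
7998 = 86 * 93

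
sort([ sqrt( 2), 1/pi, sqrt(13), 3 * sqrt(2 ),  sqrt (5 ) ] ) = [1/pi,sqrt( 2 ),  sqrt(5), sqrt(13 ), 3*sqrt(2 )]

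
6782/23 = 294 + 20/23 = 294.87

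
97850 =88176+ 9674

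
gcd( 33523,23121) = 7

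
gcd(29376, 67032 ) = 72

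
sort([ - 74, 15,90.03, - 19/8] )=[ - 74, - 19/8 , 15,90.03 ] 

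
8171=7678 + 493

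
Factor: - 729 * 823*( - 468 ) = 280784556 = 2^2*3^8*13^1 * 823^1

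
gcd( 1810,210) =10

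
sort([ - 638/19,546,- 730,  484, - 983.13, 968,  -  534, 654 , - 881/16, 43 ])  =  [ - 983.13, - 730,-534, - 881/16, - 638/19, 43 , 484, 546, 654 , 968 ]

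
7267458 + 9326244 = 16593702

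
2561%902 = 757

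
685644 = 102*6722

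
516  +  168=684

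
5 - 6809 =-6804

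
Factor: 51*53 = 3^1*17^1*  53^1 =2703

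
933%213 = 81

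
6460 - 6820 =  - 360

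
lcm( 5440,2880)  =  48960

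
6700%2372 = 1956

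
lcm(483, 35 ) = 2415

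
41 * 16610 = 681010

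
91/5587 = 91/5587 = 0.02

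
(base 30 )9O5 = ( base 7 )34505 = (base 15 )2935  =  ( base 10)8825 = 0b10001001111001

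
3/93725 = 3/93725 = 0.00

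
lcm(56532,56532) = 56532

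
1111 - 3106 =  -1995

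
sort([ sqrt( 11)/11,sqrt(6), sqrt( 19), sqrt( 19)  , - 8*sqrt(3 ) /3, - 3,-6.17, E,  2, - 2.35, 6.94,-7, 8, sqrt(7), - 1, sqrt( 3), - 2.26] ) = [ - 7, - 6.17,-8*sqrt(3) /3, - 3, - 2.35, - 2.26, - 1, sqrt(11 )/11 , sqrt(3),2 , sqrt(6), sqrt(7 ), E, sqrt(19 ), sqrt( 19), 6.94 , 8]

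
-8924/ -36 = 2231/9 = 247.89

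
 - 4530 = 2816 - 7346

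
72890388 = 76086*958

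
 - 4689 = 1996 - 6685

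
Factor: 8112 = 2^4 * 3^1*13^2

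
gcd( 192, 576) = 192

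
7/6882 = 7/6882 = 0.00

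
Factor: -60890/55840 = -2^ (-4)*349^(- 1 )*6089^1 = - 6089/5584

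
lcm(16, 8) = 16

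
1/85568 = 1/85568 = 0.00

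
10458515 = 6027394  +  4431121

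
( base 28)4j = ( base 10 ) 131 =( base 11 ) 10a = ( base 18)75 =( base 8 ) 203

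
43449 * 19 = 825531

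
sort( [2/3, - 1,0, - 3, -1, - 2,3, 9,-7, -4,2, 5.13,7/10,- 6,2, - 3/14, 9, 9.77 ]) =[ - 7, - 6, - 4, - 3, - 2, - 1, - 1, - 3/14,0, 2/3,7/10,2,2,  3,5.13, 9, 9,  9.77]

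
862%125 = 112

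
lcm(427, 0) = 0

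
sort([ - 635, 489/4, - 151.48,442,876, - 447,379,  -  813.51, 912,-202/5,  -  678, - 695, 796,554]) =[ - 813.51,-695 , - 678,  -  635, - 447, - 151.48, - 202/5,489/4,379, 442,554, 796, 876, 912 ]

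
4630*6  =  27780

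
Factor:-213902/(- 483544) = 2^(- 2)*13^1 *19^1* 433^1*60443^( - 1) = 106951/241772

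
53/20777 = 53/20777= 0.00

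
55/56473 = 55/56473  =  0.00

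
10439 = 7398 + 3041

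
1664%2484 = 1664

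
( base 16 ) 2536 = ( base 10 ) 9526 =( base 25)F61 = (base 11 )7180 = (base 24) gcm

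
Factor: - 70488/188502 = - 2^2 * 3^1 * 11^1*353^( - 1 ) =-  132/353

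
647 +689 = 1336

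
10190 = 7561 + 2629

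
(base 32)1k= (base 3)1221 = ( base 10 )52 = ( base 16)34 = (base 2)110100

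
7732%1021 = 585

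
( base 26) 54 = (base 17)7F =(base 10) 134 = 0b10000110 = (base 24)5e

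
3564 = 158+3406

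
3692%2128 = 1564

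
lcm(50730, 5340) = 101460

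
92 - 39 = 53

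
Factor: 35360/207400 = 52/305 = 2^2*5^ ( - 1 )*13^1 * 61^ ( - 1 )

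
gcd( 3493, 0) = 3493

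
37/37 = 1 = 1.00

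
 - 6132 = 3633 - 9765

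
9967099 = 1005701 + 8961398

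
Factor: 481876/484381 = 2^2*17^( - 1)*53^1*2273^1*28493^(-1)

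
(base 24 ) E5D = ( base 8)20005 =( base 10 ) 8197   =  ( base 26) C37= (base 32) 805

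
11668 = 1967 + 9701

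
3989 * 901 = 3594089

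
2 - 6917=  -  6915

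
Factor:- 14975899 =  - 14975899^1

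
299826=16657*18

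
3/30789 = 1/10263 = 0.00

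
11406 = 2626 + 8780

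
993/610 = 993/610  =  1.63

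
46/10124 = 23/5062 = 0.00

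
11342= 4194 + 7148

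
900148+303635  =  1203783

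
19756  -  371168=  -351412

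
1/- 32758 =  - 1/32758 = - 0.00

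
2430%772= 114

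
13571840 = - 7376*(- 1840)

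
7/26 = 7/26 = 0.27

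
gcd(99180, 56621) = 1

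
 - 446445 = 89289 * ( - 5)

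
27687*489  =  13538943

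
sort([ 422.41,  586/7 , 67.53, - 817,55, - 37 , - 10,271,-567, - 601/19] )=[ - 817, - 567, - 37  , - 601/19,-10,55,67.53,586/7, 271 , 422.41 ] 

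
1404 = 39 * 36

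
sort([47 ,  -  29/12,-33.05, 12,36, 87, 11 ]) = [ - 33.05, - 29/12, 11, 12,36, 47,87 ] 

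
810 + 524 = 1334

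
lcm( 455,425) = 38675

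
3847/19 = 3847/19 = 202.47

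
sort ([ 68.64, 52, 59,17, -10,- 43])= [ - 43, -10,17,52, 59, 68.64]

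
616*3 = 1848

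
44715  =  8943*5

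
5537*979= 5420723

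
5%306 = 5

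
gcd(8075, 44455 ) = 85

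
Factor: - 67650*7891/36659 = - 2^1  *3^1*5^2*7^(-1 )*11^1*13^1 * 41^1*607^1* 5237^( - 1) = - 533826150/36659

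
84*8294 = 696696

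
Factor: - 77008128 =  - 2^8*3^1*100271^1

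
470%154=8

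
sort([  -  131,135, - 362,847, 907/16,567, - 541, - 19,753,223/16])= [ - 541, - 362, - 131, - 19,223/16,907/16, 135,567,  753 , 847]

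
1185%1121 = 64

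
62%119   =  62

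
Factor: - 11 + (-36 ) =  -47=   - 47^1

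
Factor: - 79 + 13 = - 2^1*3^1*11^1 = -66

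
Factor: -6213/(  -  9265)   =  57/85  =  3^1*5^( - 1)*17^(  -  1 ) * 19^1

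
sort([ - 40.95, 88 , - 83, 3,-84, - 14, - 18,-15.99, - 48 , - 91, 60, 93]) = [  -  91, - 84, - 83,-48, - 40.95, - 18, - 15.99, -14,3, 60 , 88, 93]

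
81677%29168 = 23341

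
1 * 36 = 36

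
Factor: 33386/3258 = 3^( - 2)*181^( -1 )*16693^1 = 16693/1629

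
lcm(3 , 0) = 0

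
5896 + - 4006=1890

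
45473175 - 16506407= 28966768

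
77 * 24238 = 1866326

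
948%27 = 3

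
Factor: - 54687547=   -  347^1*359^1*439^1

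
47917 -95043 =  - 47126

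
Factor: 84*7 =588 = 2^2*3^1 * 7^2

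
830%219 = 173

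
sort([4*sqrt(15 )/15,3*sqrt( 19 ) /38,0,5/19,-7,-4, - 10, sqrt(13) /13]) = [-10, - 7, - 4,0,5/19,sqrt ( 13 ) /13,3*sqrt( 19)/38, 4*sqrt(15 ) /15]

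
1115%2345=1115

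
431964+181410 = 613374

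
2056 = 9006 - 6950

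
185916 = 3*61972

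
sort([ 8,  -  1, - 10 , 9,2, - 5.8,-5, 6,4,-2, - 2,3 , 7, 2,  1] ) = [- 10, - 5.8, - 5,-2, - 2 , - 1,1,2,2,3,4,6, 7 , 8,9 ]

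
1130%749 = 381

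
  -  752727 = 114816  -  867543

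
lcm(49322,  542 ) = 49322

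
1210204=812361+397843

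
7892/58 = 136+ 2/29  =  136.07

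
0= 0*29255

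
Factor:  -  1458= -2^1*3^6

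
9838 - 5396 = 4442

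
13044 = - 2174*( - 6 )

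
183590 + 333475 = 517065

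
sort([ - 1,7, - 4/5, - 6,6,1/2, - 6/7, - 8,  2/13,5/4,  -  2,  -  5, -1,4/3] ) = [ - 8, - 6, - 5, - 2, - 1, - 1, - 6/7, - 4/5,2/13,1/2,  5/4,4/3,6,7]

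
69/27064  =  69/27064 = 0.00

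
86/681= 86/681 = 0.13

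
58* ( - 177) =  - 10266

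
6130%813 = 439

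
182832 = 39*4688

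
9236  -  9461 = -225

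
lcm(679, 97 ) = 679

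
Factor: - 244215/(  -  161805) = 3^5*7^( - 1)*23^(- 1)=243/161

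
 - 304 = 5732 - 6036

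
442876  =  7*63268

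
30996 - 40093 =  - 9097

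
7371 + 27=7398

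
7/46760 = 1/6680= 0.00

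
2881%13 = 8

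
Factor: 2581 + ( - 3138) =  - 557= - 557^1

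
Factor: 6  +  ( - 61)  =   - 55=- 5^1 * 11^1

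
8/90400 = 1/11300 = 0.00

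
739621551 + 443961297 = 1183582848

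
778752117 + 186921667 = 965673784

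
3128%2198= 930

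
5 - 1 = 4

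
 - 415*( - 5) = 2075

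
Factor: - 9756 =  - 2^2*3^2*271^1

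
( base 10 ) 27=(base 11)25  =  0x1B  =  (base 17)1A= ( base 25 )12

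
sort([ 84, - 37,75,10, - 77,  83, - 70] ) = [ - 77,  -  70, - 37, 10,75,83 , 84 ] 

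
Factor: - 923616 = -2^5*3^3*1069^1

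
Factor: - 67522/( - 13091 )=2^1*7^2*19^(  -  1 )  =  98/19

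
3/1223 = 3/1223 = 0.00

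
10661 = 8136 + 2525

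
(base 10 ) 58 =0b111010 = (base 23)2c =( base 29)20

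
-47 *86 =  - 4042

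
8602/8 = 4301/4 = 1075.25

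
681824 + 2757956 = 3439780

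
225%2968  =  225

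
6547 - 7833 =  - 1286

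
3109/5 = 621+4/5 = 621.80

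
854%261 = 71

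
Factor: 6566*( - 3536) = -23217376=- 2^5*7^2*13^1* 17^1 *67^1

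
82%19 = 6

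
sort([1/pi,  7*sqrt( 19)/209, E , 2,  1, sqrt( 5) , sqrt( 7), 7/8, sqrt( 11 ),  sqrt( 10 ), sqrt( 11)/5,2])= [ 7*sqrt( 19)/209 , 1/pi,sqrt (11)/5,  7/8,  1, 2, 2,  sqrt( 5 ), sqrt(7 ), E , sqrt( 10 ), sqrt(11 )] 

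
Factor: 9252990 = 2^1*3^2*5^1 * 102811^1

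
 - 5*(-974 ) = 4870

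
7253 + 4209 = 11462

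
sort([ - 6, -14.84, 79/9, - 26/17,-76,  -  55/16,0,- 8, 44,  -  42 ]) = [ - 76, - 42, - 14.84, -8, - 6, - 55/16,-26/17, 0, 79/9, 44 ]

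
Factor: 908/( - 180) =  - 227/45 = - 3^( - 2)*5^( - 1 )*227^1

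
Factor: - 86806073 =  - 6053^1*14341^1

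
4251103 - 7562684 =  - 3311581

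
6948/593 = 6948/593 = 11.72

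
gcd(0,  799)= 799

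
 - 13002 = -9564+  - 3438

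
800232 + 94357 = 894589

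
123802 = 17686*7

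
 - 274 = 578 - 852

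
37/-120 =- 37/120=-0.31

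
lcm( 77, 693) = 693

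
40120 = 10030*4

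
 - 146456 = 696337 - 842793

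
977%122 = 1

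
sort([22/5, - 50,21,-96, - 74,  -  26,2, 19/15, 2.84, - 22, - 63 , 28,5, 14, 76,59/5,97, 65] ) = [ - 96, - 74,-63, - 50,  -  26, - 22, 19/15,2, 2.84, 22/5,5,59/5, 14, 21, 28 , 65,76, 97]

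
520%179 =162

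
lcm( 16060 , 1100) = 80300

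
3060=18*170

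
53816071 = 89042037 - 35225966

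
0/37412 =0 = 0.00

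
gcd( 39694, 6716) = 2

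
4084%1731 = 622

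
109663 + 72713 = 182376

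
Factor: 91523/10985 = 5^( - 1)* 13^( - 3 )*19^1* 4817^1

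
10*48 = 480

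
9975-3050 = 6925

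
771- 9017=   -8246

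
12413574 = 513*24198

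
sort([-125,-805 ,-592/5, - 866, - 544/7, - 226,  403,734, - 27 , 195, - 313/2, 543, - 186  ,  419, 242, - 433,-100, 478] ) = [-866, - 805,  -  433,- 226 , - 186 ,-313/2,- 125,-592/5,- 100,  -  544/7, - 27,195,242,403,419, 478,543, 734 ] 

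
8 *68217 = 545736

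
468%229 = 10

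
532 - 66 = 466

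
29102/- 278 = - 105+44/139 = - 104.68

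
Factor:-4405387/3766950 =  - 2^( - 1 )*3^( - 2 )*5^(-2 )*7^1 * 11^( - 1)*761^( - 1) * 629341^1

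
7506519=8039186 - 532667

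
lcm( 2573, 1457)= 120931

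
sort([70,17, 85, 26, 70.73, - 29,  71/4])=[ - 29,17, 71/4,26, 70,70.73, 85]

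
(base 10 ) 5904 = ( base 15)1B39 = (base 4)1130100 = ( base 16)1710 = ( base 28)7eo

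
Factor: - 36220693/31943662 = -2^ ( - 1 )*17^1 * 59^( - 1)*383^1*5563^1*270709^(  -  1 )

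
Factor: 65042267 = 263^1*247309^1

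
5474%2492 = 490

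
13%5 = 3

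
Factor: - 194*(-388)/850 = 2^2*5^(-2)*17^ ( - 1 )*97^2=37636/425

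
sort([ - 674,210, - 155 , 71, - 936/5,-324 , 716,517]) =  [  -  674,  -  324,-936/5  , - 155,71,  210,  517,  716]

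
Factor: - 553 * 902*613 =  - 2^1*7^1*11^1*41^1*79^1*613^1 = -305768078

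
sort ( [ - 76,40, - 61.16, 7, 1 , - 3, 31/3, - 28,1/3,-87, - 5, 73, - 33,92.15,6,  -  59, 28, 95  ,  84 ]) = [-87, - 76,  -  61.16, - 59, - 33, - 28, - 5, - 3,1/3 , 1,6, 7, 31/3, 28, 40, 73,84, 92.15, 95 ] 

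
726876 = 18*40382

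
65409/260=251 + 149/260 = 251.57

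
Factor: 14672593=13^1*1128661^1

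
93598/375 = 249 + 223/375 = 249.59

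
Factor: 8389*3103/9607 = 26031067/9607= 13^( - 1 )*29^1 * 107^1 * 739^( - 1)*8389^1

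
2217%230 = 147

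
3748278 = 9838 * 381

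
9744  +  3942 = 13686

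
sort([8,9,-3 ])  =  [ -3,8,9 ]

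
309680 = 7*44240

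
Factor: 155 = 5^1*31^1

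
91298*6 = 547788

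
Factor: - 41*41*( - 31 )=52111 = 31^1*41^2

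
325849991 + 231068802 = 556918793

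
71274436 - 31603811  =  39670625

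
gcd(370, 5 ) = 5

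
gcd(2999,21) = 1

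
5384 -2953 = 2431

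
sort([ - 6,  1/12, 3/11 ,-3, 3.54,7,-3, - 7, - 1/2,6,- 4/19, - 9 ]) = [ - 9, - 7, -6, -3,-3, - 1/2, - 4/19,1/12, 3/11,3.54,6,7]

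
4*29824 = 119296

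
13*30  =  390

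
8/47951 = 8/47951 = 0.00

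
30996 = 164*189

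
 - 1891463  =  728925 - 2620388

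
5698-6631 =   -  933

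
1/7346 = 1/7346 = 0.00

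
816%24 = 0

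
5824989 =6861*849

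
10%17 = 10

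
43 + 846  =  889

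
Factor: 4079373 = 3^1*401^1*3391^1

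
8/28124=2/7031 = 0.00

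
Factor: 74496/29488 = 48/19 = 2^4*3^1* 19^( - 1)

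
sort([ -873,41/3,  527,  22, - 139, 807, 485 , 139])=[ - 873, - 139,41/3,22,  139,485,  527, 807]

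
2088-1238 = 850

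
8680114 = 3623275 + 5056839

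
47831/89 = 537 + 38/89= 537.43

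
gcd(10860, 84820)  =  20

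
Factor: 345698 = 2^1*172849^1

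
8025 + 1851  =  9876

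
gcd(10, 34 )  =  2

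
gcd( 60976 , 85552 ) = 16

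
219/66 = 73/22 = 3.32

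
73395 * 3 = 220185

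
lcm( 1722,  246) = 1722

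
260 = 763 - 503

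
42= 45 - 3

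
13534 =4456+9078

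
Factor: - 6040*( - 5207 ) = 2^3 * 5^1*41^1*127^1*151^1 = 31450280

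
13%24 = 13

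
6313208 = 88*71741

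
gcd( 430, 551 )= 1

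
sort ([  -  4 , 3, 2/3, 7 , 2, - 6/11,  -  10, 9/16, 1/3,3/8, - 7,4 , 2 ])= [ - 10,-7, - 4, - 6/11, 1/3, 3/8,9/16,  2/3,2, 2,3, 4, 7] 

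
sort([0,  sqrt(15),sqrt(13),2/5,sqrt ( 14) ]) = [ 0,2/5,sqrt( 13 ),  sqrt( 14),  sqrt( 15)]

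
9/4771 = 9/4771=0.00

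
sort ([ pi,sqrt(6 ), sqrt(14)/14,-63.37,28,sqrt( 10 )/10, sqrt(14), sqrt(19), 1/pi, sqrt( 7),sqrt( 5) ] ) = [ - 63.37, sqrt( 14)/14,sqrt(10)/10,1/pi,sqrt(5),sqrt(6),sqrt (7 ),pi,  sqrt (14),sqrt( 19), 28]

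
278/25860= 139/12930 = 0.01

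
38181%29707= 8474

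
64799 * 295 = 19115705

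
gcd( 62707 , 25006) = 1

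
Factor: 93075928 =2^3*11^1*1057681^1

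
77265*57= 4404105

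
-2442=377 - 2819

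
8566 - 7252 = 1314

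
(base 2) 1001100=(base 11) 6A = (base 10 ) 76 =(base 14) 56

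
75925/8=9490 +5/8 = 9490.62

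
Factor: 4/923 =2^2*13^ ( - 1) * 71^ ( - 1)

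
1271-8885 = - 7614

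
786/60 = 13 + 1/10 = 13.10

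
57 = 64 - 7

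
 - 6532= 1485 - 8017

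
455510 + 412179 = 867689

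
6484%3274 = 3210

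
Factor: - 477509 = -67^1*7127^1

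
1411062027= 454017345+957044682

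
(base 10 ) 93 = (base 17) 58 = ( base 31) 30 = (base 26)3f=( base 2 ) 1011101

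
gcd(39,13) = 13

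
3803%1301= 1201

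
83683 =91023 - 7340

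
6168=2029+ 4139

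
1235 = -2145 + 3380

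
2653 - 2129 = 524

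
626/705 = 626/705 = 0.89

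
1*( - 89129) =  - 89129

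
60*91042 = 5462520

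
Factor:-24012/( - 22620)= 69/65=   3^1 * 5^( - 1)*13^(-1 ) * 23^1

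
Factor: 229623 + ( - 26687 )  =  202936  =  2^3*25367^1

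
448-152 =296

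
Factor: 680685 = 3^1*5^1 * 23^1 * 1973^1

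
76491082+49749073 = 126240155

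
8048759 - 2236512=5812247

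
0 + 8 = 8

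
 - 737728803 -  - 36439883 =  - 701288920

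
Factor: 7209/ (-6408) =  - 2^( - 3 )*3^2 =- 9/8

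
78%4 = 2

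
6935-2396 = 4539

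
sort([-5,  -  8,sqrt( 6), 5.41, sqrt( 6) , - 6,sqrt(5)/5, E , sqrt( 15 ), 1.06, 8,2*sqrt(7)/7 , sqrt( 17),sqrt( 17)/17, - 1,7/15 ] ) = [ - 8, - 6, - 5, - 1,sqrt(17 )/17, sqrt( 5)/5, 7/15, 2*sqrt( 7)/7,  1.06 , sqrt( 6), sqrt( 6),E , sqrt( 15),sqrt ( 17),  5.41,8] 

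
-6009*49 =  -294441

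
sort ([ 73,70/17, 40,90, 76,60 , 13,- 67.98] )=[ - 67.98, 70/17,13,40, 60, 73,76,90]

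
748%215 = 103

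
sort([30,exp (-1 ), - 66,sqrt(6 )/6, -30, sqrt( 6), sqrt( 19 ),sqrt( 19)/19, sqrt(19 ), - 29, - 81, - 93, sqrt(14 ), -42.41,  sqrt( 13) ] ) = [ - 93, - 81 , -66, - 42.41, - 30,  -  29,sqrt( 19)/19, exp(- 1 ), sqrt( 6 ) /6, sqrt(6 ) , sqrt(13),sqrt(14 ),sqrt( 19), sqrt ( 19 ),  30]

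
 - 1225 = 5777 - 7002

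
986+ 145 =1131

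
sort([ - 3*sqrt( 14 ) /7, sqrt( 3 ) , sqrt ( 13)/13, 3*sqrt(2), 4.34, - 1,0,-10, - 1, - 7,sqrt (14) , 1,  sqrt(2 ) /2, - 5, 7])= [ - 10, - 7,- 5, - 3*sqrt( 14 )/7, - 1, - 1,  0, sqrt( 13)/13, sqrt(2 ) /2,1, sqrt(3),sqrt(14 ),3*sqrt ( 2 ),4.34, 7]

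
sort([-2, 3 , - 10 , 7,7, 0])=[ - 10,  -  2 , 0,3, 7 , 7]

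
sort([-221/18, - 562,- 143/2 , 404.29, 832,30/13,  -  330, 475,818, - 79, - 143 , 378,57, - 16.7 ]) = [ - 562, - 330, - 143,-79,-143/2, - 16.7,- 221/18, 30/13,57,378,  404.29,475, 818,832]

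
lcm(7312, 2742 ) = 21936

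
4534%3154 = 1380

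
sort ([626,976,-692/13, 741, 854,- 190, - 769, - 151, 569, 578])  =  [ - 769, - 190,- 151 ,-692/13, 569, 578,626,741, 854, 976 ]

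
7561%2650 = 2261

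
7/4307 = 7/4307= 0.00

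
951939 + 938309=1890248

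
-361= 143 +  - 504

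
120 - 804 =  - 684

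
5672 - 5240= 432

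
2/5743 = 2/5743 =0.00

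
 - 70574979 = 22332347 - 92907326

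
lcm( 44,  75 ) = 3300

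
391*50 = 19550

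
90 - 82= 8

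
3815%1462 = 891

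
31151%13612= 3927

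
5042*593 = 2989906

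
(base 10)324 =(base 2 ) 101000100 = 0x144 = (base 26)cc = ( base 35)99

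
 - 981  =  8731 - 9712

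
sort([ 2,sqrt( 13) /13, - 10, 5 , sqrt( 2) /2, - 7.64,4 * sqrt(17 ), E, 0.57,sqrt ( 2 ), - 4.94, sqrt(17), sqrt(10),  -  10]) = [ -10, - 10, - 7.64, - 4.94,sqrt( 13 ) /13,0.57,sqrt( 2)/2,sqrt(2 ),2, E, sqrt(10 ), sqrt( 17), 5, 4*sqrt(17) ] 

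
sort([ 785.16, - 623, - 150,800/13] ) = [ - 623, - 150,  800/13,785.16]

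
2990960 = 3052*980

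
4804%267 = 265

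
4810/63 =76  +  22/63 = 76.35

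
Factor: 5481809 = 37^1*148157^1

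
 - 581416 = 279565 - 860981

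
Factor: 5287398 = 2^1*3^1*881233^1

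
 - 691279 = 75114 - 766393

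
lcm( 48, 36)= 144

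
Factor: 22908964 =2^2*13^2*33889^1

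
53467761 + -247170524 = -193702763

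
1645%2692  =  1645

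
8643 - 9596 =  - 953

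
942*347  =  326874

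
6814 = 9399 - 2585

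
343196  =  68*5047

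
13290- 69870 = - 56580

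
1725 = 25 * 69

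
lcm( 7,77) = 77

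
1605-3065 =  - 1460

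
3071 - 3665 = -594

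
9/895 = 9/895= 0.01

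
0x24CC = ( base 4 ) 2103030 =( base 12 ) 5550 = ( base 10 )9420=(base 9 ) 13826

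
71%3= 2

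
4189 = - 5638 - - 9827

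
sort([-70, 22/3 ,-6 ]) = [-70, -6,22/3 ] 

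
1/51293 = 1/51293 = 0.00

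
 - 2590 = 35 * ( - 74 )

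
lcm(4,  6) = 12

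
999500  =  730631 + 268869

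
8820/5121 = 1 + 411/569 = 1.72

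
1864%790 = 284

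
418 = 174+244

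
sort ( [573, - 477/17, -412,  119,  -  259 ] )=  [-412, - 259, - 477/17, 119, 573 ] 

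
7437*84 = 624708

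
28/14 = 2 = 2.00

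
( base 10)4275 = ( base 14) 17B5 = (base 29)52C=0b1000010110011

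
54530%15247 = 8789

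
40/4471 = 40/4471  =  0.01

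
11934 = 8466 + 3468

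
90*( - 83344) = -7500960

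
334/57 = 334/57 = 5.86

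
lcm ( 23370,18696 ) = 93480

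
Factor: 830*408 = 2^4*3^1 * 5^1 * 17^1*83^1=338640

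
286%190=96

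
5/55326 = 5/55326 = 0.00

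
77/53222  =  77/53222  =  0.00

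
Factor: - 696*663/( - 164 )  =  115362/41 = 2^1*3^2*13^1*17^1*29^1*41^ ( -1)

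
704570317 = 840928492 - 136358175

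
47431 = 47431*1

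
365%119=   8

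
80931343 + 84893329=165824672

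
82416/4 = 20604 = 20604.00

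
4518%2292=2226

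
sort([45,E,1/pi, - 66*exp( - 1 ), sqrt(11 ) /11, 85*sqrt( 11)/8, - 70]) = [ - 70, - 66*exp( - 1),sqrt( 11)/11,1/pi,E,85* sqrt (11)/8,45]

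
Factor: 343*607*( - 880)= - 183216880= - 2^4*5^1*7^3*11^1*607^1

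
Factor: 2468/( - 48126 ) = -2^1*3^( - 1 )*13^(- 1) = - 2/39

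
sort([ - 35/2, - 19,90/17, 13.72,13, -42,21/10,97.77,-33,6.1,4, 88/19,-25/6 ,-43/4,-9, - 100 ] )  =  [ - 100, - 42,-33 , - 19,- 35/2,-43/4, - 9, - 25/6, 21/10,4, 88/19,90/17,6.1 , 13,13.72,97.77 ]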